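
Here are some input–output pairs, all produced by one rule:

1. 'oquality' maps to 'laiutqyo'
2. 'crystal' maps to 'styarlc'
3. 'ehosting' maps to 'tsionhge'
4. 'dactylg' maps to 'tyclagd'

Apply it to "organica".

Each output is the input with this applied: take characters alternately from the front and the back (1st, last, 2nd, 2nd-last, ...), then reverse the string.
Doing the same to "organica": "naigcrao".
(Check on "ehosting": → "eghnoist" → "tsionhge" ✓)

naigcrao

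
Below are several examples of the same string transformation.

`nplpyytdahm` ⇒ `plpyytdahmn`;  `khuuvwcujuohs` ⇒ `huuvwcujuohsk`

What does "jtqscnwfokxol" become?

In each case the input is transformed by: move the first character to the end.
Doing the same to "jtqscnwfokxol": "tqscnwfokxolj".

tqscnwfokxolj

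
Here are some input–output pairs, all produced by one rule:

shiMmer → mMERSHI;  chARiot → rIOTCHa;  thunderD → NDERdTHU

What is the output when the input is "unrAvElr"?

aVeLRUNR

The pattern: move the first 3 characters to the end (rotate left by 3), then flip the case of every letter.
Applying both steps to "unrAvElr": "AvElrunr", then "aVeLRUNR".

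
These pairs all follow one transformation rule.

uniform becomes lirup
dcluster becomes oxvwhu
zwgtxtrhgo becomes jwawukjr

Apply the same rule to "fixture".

awxuh

Each output is the input with this applied: shift every letter 3 places forward in the alphabet (wrapping around), then delete the first 2 characters.
Starting from "fixture": after the first operation, "ilawxuh"; after the second, "awxuh".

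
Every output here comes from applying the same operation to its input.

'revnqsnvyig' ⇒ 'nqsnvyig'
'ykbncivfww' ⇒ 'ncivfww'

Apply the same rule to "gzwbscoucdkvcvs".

bscoucdkvcvs

Rule — delete the first 3 characters.
Doing the same to "gzwbscoucdkvcvs": "bscoucdkvcvs".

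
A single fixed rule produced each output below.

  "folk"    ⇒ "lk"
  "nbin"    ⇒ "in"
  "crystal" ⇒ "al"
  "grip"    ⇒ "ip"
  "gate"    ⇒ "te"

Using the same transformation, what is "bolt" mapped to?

lt

Each output is the input with this applied: keep only the last 2 characters.
So "bolt" becomes "lt".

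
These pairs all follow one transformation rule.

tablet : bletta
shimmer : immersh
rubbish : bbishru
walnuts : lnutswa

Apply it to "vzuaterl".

uaterlvz

Each output is the input with this applied: move the first 2 characters to the end (rotate left by 2).
Doing the same to "vzuaterl": "uaterlvz".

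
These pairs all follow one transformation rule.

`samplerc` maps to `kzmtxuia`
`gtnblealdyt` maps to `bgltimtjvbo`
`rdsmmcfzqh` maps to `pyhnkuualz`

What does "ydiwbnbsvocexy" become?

The rule is to shift every letter 8 places forward in the alphabet (wrapping around), then reverse the string.
For "ydiwbnbsvocexy" the result is "gfmkwdajvjeqlg".

gfmkwdajvjeqlg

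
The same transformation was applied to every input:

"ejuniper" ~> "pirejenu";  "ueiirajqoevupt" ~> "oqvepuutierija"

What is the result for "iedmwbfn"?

In each case the input is transformed by: swap the front and back halves of the string, then swap each adjacent pair of characters (1↔2, 3↔4, ...).
Doing the same to "iedmwbfn": "bwnfeimd".
(Check on "ueiirajqoevupt": → "qoevuptueiiraj" → "oqvepuutierija" ✓)

bwnfeimd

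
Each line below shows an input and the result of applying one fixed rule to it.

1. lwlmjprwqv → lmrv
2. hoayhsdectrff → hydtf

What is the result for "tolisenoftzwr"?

The rule is to keep one character in every 3, starting at position 1 (positions 1st, 4th, 7th, ...).
So "tolisenoftzwr" becomes "tintr".

tintr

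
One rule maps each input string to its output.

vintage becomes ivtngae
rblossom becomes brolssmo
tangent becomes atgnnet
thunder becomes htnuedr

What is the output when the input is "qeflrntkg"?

In each case the input is transformed by: swap each adjacent pair of characters (1↔2, 3↔4, ...).
On "qeflrntkg" that produces "eqlfnrktg".

eqlfnrktg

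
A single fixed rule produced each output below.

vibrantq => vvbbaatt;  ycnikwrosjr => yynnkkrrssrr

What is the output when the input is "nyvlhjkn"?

Each output is the input with this applied: keep every other character starting from the first (positions 1st, 3rd, 5th, ...), then double every character.
Applying both steps to "nyvlhjkn": "nvhk", then "nnvvhhkk".

nnvvhhkk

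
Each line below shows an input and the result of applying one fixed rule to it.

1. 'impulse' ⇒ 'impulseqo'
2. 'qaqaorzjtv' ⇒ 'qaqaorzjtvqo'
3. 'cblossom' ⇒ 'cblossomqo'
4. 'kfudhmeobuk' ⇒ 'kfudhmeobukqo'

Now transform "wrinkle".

wrinkleqo

What's happening: append "qo".
On "wrinkle" that produces "wrinkleqo".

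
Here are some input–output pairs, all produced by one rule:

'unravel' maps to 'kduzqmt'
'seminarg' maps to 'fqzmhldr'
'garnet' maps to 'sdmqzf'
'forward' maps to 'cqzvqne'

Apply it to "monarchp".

ogbqzmnl

The transformation: shift every letter 1 place backward in the alphabet (wrapping around), then reverse the string.
On "monarchp": the first step gives "lnmzqbgo", and the second then gives "ogbqzmnl".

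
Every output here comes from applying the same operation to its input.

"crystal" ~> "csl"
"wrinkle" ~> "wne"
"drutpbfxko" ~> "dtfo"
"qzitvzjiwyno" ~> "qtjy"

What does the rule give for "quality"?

The transformation: keep one character in every 3, starting at position 1 (positions 1st, 4th, 7th, ...).
"quality" → "qly".

qly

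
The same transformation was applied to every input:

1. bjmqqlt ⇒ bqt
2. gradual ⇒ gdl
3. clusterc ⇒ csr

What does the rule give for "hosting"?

Each output is the input with this applied: keep one character in every 3, starting at position 1 (positions 1st, 4th, 7th, ...).
Doing the same to "hosting": "htg".

htg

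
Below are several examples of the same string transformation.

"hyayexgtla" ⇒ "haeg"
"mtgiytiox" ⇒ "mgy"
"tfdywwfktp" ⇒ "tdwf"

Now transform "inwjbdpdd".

In each case the input is transformed by: delete the last 3 characters, then keep every other character starting from the first (positions 1st, 3rd, 5th, ...).
Applying both steps to "inwjbdpdd": "inwjbd", then "iwb".

iwb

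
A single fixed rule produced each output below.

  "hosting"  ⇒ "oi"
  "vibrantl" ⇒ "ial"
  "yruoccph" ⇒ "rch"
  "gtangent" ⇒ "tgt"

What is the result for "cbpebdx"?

What's happening: keep one character in every 3, starting at position 2 (positions 2nd, 5th, 8th, ...).
"cbpebdx" → "bb".

bb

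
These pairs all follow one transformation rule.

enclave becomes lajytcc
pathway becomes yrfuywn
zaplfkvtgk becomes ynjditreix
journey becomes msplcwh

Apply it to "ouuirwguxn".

The pattern: shift every letter 2 places backward in the alphabet (wrapping around), then move the first character to the end.
So "ouuirwguxn" becomes "ssgpuesvlm".
(Check on "enclave": → "clajytc" → "lajytcc" ✓)

ssgpuesvlm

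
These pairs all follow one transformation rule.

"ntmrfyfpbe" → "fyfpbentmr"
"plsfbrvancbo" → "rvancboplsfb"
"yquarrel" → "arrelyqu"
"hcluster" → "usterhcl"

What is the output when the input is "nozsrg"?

zsrgno

In each case the input is transformed by: move the last character to the front, then swap the front and back halves of the string.
Starting from "nozsrg": after the first operation, "gnozsr"; after the second, "zsrgno".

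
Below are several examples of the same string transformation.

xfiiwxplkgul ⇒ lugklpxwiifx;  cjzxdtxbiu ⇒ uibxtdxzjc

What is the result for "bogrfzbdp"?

What's happening: reverse the string.
"bogrfzbdp" → "pdbzfrgob".

pdbzfrgob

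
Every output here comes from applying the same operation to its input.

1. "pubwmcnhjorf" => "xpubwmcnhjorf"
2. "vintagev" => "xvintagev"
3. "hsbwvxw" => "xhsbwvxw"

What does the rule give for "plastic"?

xplastic

What's happening: prepend "x".
"plastic" → "xplastic".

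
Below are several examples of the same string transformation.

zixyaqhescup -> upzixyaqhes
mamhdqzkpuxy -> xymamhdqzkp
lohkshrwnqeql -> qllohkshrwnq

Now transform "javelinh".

nhjavel

The pattern: move the last 2 characters to the front (rotate right by 2), then delete the last character.
Starting from "javelinh": after the first operation, "nhjaveli"; after the second, "nhjavel".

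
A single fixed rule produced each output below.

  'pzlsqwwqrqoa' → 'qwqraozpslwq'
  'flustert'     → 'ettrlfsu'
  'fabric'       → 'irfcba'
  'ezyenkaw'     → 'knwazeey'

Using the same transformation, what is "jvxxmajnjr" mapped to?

jajnjrxvmx

Rule — swap the front and back halves of the string, then swap each adjacent pair of characters (1↔2, 3↔4, ...).
Starting from "jvxxmajnjr": after the first operation, "ajnjrjvxxm"; after the second, "jajnjrxvmx".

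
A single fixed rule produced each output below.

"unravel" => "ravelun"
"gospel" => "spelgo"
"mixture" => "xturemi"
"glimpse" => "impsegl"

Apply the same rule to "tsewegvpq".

Looking at the pairs, the operation is to move the first 2 characters to the end (rotate left by 2).
Doing the same to "tsewegvpq": "ewegvpqts".

ewegvpqts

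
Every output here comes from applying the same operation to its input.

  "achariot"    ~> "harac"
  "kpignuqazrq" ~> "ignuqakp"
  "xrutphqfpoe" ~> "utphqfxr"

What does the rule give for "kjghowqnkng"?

Looking at the pairs, the operation is to delete the last 3 characters, then move the first 2 characters to the end (rotate left by 2).
Starting from "kjghowqnkng": after the first operation, "kjghowqn"; after the second, "ghowqnkj".
(Check on "achariot": → "achar" → "harac" ✓)

ghowqnkj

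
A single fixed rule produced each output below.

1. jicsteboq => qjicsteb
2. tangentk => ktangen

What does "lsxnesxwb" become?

blsxnesx

The rule is to move the last 2 characters to the front (rotate right by 2), then delete the first character.
For "lsxnesxwb", step one produces "wblsxnesx"; step two turns that into "blsxnesx".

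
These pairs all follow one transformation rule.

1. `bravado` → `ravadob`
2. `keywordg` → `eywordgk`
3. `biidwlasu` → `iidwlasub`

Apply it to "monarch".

The pattern: move the first character to the end.
"monarch" → "onarchm".

onarchm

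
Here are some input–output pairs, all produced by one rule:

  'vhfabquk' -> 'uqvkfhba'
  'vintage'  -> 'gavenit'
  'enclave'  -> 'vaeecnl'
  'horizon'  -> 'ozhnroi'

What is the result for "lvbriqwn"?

wqlnbvir

Rule — move the last 3 characters to the front (rotate right by 3), then swap each adjacent pair of characters (1↔2, 3↔4, ...).
"lvbriqwn" → "wqlnbvir".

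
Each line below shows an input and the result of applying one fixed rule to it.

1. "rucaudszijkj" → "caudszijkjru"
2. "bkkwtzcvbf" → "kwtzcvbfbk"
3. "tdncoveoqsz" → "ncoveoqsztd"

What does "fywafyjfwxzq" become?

wafyjfwxzqfy

What's happening: move the first 2 characters to the end (rotate left by 2).
So "fywafyjfwxzq" becomes "wafyjfwxzqfy".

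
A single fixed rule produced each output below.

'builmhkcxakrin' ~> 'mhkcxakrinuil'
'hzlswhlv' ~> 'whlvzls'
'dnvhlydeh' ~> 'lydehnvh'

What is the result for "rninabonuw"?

The pattern: delete the first character, then move the first 3 characters to the end (rotate left by 3).
"rninabonuw" → "ninabonuw" → "abonuwnin".

abonuwnin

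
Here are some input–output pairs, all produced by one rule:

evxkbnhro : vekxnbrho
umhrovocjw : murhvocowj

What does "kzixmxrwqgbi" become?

The pattern: swap each adjacent pair of characters (1↔2, 3↔4, ...).
On "kzixmxrwqgbi" that produces "zkxixmwrgqib".

zkxixmwrgqib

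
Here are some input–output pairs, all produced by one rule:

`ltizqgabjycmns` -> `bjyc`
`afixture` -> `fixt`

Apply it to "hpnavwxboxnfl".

In each case the input is transformed by: move the last 3 characters to the front (rotate right by 3), then keep only the last 4 characters.
For "hpnavwxboxnfl", step one produces "nflhpnavwxbox"; step two turns that into "xbox".

xbox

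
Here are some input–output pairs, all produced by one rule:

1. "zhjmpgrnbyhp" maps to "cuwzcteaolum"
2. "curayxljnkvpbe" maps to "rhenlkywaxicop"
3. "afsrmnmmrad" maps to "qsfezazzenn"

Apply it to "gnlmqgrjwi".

vayzdtewjt

The transformation: swap the first and last characters, then shift every letter 13 places forward in the alphabet (wrapping around) — i.e. ROT13.
For "gnlmqgrjwi", step one produces "inlmqgrjwg"; step two turns that into "vayzdtewjt".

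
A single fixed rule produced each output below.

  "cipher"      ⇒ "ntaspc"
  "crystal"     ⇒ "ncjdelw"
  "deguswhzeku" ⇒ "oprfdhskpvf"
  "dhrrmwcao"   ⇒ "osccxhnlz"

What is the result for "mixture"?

xtiefcp

Each output is the input with this applied: shift every letter 11 places forward in the alphabet (wrapping around).
On "mixture" that produces "xtiefcp".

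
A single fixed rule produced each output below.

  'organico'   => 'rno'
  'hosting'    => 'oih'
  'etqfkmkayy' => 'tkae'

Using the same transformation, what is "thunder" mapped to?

hdt

Rule — move the first character to the end, then keep one character in every 3, starting at position 1 (positions 1st, 4th, 7th, ...).
For "thunder", step one produces "hundert"; step two turns that into "hdt".
(Check on "etqfkmkayy": → "tqfkmkayye" → "tkae" ✓)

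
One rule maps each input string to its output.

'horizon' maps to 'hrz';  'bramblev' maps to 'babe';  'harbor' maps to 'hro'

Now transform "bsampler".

bape

Looking at the pairs, the operation is to move the last character to the front, then keep every other character starting from the second (positions 2nd, 4th, 6th, ...).
Starting from "bsampler": after the first operation, "rbsample"; after the second, "bape".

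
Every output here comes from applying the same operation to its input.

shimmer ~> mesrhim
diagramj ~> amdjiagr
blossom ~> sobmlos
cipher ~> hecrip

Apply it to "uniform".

What's happening: swap the first and last characters, then move the last 3 characters to the front (rotate right by 3).
On "uniform": the first step gives "mniforu", and the second then gives "orumnif".

orumnif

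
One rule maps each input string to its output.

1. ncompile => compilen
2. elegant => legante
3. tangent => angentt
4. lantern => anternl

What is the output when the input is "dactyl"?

Looking at the pairs, the operation is to move the first character to the end.
"dactyl" → "actyld".

actyld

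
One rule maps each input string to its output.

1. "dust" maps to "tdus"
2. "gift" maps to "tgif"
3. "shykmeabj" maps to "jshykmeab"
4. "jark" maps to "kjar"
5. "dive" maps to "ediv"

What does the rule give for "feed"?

dfee

In each case the input is transformed by: move the last character to the front.
So "feed" becomes "dfee".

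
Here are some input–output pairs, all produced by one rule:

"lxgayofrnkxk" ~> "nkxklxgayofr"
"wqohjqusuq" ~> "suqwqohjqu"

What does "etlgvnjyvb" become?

The pattern: swap the front and back halves of the string, then move the first 2 characters to the end (rotate left by 2).
"etlgvnjyvb" → "njyvbetlgv" → "yvbetlgvnj".

yvbetlgvnj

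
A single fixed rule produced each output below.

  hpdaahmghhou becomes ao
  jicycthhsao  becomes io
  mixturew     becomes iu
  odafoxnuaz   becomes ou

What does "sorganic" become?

oa

Rule — keep one character in every 3, starting at position 2 (positions 2nd, 5th, 8th, ...), then keep only the vowels.
On "sorganic": the first step gives "oac", and the second then gives "oa".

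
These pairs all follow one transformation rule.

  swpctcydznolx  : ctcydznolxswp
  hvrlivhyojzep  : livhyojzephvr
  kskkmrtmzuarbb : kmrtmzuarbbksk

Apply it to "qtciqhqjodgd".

What's happening: move the first 3 characters to the end (rotate left by 3).
Doing the same to "qtciqhqjodgd": "iqhqjodgdqtc".

iqhqjodgdqtc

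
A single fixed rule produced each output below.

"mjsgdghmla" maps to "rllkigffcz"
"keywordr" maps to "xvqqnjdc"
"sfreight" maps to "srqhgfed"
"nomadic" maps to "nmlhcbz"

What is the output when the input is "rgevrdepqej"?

The transformation: sort the characters into reverse alphabetical order, then shift every letter 1 place backward in the alphabet (wrapping around).
Working it through for "rgevrdepqej": intermediate "vrrqpjgeeed", final "uqqpoifdddc".

uqqpoifdddc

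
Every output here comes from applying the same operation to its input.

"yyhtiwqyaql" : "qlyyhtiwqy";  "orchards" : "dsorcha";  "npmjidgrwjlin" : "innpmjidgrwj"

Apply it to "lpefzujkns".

nslpefzuj

What's happening: move the last 3 characters to the front (rotate right by 3), then delete the first character.
On "lpefzujkns": the first step gives "knslpefzuj", and the second then gives "nslpefzuj".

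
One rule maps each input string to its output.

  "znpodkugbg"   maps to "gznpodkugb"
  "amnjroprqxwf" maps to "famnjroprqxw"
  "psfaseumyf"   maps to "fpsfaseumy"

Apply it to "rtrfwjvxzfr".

rrtrfwjvxzf

Looking at the pairs, the operation is to move the last character to the front.
Applying that to "rtrfwjvxzfr" gives "rrtrfwjvxzf".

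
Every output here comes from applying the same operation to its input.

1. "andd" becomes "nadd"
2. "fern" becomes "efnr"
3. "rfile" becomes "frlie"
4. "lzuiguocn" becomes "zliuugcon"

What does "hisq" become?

Each output is the input with this applied: swap each adjacent pair of characters (1↔2, 3↔4, ...).
On "hisq" that produces "ihqs".

ihqs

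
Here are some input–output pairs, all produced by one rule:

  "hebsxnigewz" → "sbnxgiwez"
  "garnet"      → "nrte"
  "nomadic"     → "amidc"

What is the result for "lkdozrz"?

In each case the input is transformed by: swap each adjacent pair of characters (1↔2, 3↔4, ...), then delete the first 2 characters.
"lkdozrz" → "klodrzz" → "odrzz".

odrzz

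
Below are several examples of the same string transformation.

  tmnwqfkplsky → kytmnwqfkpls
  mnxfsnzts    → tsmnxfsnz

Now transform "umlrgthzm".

zmumlrgth

Looking at the pairs, the operation is to move the last 2 characters to the front (rotate right by 2).
"umlrgthzm" → "zmumlrgth".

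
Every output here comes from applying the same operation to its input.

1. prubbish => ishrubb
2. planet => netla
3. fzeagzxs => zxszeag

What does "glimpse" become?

pselim

Looking at the pairs, the operation is to delete the first character, then move the last 3 characters to the front (rotate right by 3).
Starting from "glimpse": after the first operation, "limpse"; after the second, "pselim".
(Check on "prubbish": → "rubbish" → "ishrubb" ✓)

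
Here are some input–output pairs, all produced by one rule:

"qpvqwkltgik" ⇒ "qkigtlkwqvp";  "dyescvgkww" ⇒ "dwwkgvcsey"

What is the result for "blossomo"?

The rule is to move the first character to the end, then reverse the string.
Working it through for "blossomo": intermediate "lossomob", final "bomossol".

bomossol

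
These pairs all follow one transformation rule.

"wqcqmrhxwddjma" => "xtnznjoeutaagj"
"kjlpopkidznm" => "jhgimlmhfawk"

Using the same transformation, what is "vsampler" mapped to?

ospxjmib

Looking at the pairs, the operation is to shift every letter 3 places backward in the alphabet (wrapping around), then move the last character to the front.
Working it through for "vsampler": intermediate "spxjmibo", final "ospxjmib".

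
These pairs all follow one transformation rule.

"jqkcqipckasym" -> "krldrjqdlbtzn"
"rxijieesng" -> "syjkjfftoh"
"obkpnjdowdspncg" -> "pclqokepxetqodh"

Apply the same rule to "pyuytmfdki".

The transformation: shift every letter 1 place forward in the alphabet (wrapping around).
So "pyuytmfdki" becomes "qzvzungelj".

qzvzungelj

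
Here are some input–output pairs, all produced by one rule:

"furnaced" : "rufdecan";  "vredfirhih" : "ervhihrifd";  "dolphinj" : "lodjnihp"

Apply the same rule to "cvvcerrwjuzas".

vvcsazujwrrec

Rule — move the first 3 characters to the end (rotate left by 3), then reverse the string.
For "cvvcerrwjuzas", step one produces "cerrwjuzascvv"; step two turns that into "vvcsazujwrrec".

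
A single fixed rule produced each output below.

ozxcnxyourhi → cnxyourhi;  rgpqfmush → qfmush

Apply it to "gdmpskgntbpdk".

pskgntbpdk

The transformation: delete the first 3 characters.
On "gdmpskgntbpdk" that produces "pskgntbpdk".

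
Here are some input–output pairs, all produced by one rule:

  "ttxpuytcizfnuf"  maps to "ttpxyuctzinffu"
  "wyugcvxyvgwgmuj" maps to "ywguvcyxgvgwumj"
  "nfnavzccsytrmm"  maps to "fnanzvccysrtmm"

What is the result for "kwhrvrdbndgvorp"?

What's happening: swap each adjacent pair of characters (1↔2, 3↔4, ...).
On "kwhrvrdbndgvorp" that produces "wkrhrvbddnvgrop".

wkrhrvbddnvgrop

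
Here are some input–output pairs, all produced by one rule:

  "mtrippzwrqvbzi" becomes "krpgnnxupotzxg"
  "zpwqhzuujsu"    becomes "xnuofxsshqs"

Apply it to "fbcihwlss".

The transformation: shift every letter 2 places backward in the alphabet (wrapping around).
Doing the same to "fbcihwlss": "dzagfujqq".

dzagfujqq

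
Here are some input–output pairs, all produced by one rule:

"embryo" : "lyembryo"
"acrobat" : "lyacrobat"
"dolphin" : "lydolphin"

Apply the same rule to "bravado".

The transformation: prepend "ly".
So "bravado" becomes "lybravado".

lybravado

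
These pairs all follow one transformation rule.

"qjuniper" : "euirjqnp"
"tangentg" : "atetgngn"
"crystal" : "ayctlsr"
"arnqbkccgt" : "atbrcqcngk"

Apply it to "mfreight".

Rule — sort the characters into alphabetical order, then take characters alternately from the front and the back (1st, last, 2nd, 2nd-last, ...).
So "mfreight" becomes "etfrgmhi".

etfrgmhi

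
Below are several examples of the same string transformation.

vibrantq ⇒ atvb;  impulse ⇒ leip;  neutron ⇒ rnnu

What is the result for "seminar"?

nrsm

Each output is the input with this applied: keep every other character starting from the first (positions 1st, 3rd, 5th, ...), then move the last 2 characters to the front (rotate right by 2).
Starting from "seminar": after the first operation, "smnr"; after the second, "nrsm".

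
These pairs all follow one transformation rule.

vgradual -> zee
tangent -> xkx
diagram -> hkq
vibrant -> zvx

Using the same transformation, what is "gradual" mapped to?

Rule — keep one character in every 3, starting at position 1 (positions 1st, 4th, 7th, ...), then shift every letter 4 places forward in the alphabet (wrapping around).
For "gradual", step one produces "gdl"; step two turns that into "khp".
(Check on "vibrant": → "vrt" → "zvx" ✓)

khp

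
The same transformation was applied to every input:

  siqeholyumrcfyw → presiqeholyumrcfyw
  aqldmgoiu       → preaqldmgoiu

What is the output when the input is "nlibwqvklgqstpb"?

prenlibwqvklgqstpb

The transformation: prepend "pre".
So "nlibwqvklgqstpb" becomes "prenlibwqvklgqstpb".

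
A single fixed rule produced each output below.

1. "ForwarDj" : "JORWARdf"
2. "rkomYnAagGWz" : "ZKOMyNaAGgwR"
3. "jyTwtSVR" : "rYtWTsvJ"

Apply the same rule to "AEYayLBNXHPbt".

Rule — flip the case of every letter, then swap the first and last characters.
"AEYayLBNXHPbt" → "aeyAYlbnxhpBT" → "TeyAYlbnxhpBa".
(Check on "rkomYnAagGWz": → "RKOMyNaAGgwZ" → "ZKOMyNaAGgwR" ✓)

TeyAYlbnxhpBa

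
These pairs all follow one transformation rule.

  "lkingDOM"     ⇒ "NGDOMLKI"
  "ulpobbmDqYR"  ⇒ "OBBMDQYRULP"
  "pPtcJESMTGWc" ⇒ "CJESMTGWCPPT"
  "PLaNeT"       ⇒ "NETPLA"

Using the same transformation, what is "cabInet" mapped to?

In each case the input is transformed by: move the first 3 characters to the end (rotate left by 3), then convert every letter to uppercase.
On "cabInet": the first step gives "Inetcab", and the second then gives "INETCAB".

INETCAB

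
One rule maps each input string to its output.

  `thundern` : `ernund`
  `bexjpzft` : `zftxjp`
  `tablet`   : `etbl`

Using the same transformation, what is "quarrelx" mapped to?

elxarr

Rule — delete the first 2 characters, then swap the front and back halves of the string.
On "quarrelx": the first step gives "arrelx", and the second then gives "elxarr".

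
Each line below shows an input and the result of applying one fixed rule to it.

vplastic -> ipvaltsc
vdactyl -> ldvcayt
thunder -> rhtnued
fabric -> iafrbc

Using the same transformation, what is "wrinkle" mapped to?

erwnilk

What's happening: swap each adjacent pair of characters (1↔2, 3↔4, ...), then move the last character to the front.
For "wrinkle", step one produces "rwnilke"; step two turns that into "erwnilk".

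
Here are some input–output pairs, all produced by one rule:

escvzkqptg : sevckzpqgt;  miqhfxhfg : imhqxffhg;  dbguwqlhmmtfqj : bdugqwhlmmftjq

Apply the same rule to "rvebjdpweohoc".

In each case the input is transformed by: swap each adjacent pair of characters (1↔2, 3↔4, ...).
Doing the same to "rvebjdpweohoc": "vrbedjwpoeohc".

vrbedjwpoeohc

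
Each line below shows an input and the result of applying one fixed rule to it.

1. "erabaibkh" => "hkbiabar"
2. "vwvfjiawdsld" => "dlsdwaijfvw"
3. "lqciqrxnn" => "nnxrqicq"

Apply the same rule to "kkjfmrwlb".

blwrmfjk

What's happening: delete the first character, then reverse the string.
"kkjfmrwlb" → "kjfmrwlb" → "blwrmfjk".
(Check on "lqciqrxnn": → "qciqrxnn" → "nnxrqicq" ✓)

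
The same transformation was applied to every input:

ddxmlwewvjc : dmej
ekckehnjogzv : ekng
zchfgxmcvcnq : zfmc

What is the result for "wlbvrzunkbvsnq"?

wvubn

What's happening: keep one character in every 3, starting at position 1 (positions 1st, 4th, 7th, ...).
Doing the same to "wlbvrzunkbvsnq": "wvubn".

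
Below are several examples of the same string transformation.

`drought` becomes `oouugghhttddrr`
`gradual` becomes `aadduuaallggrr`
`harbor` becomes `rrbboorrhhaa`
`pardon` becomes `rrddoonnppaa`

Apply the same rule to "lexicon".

The pattern: move the first 2 characters to the end (rotate left by 2), then double every character.
For "lexicon", step one produces "xiconle"; step two turns that into "xxiiccoonnllee".

xxiiccoonnllee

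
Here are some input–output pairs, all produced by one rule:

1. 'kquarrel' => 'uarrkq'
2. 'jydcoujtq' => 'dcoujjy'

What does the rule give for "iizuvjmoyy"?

The pattern: delete the last 2 characters, then move the first 2 characters to the end (rotate left by 2).
On "iizuvjmoyy": the first step gives "iizuvjmo", and the second then gives "zuvjmoii".
(Check on "kquarrel": → "kquarr" → "uarrkq" ✓)

zuvjmoii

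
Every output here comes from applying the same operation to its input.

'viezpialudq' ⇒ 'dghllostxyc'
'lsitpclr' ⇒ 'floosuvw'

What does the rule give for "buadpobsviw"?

deeglrsvxyz

Looking at the pairs, the operation is to sort the characters into alphabetical order, then shift every letter 3 places forward in the alphabet (wrapping around).
Starting from "buadpobsviw": after the first operation, "abbdiopsuvw"; after the second, "deeglrsvxyz".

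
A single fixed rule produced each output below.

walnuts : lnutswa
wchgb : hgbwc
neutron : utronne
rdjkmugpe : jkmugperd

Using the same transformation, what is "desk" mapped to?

What's happening: move the first 2 characters to the end (rotate left by 2).
Doing the same to "desk": "skde".

skde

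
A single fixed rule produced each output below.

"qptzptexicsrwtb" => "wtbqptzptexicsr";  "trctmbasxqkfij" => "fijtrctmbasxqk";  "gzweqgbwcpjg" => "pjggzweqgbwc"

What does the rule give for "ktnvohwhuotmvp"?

Looking at the pairs, the operation is to move the last 3 characters to the front (rotate right by 3).
So "ktnvohwhuotmvp" becomes "mvpktnvohwhuot".

mvpktnvohwhuot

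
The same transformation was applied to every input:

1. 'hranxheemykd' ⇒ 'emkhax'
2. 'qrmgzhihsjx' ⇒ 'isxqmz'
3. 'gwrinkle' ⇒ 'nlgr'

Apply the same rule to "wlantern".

Looking at the pairs, the operation is to keep every other character starting from the first (positions 1st, 3rd, 5th, ...), then swap the front and back halves of the string.
For "wlantern", step one produces "watr"; step two turns that into "trwa".

trwa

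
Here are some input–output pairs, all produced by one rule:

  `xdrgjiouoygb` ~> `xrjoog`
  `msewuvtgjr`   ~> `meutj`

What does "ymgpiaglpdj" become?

In each case the input is transformed by: keep every other character starting from the first (positions 1st, 3rd, 5th, ...).
So "ymgpiaglpdj" becomes "ygigpj".

ygigpj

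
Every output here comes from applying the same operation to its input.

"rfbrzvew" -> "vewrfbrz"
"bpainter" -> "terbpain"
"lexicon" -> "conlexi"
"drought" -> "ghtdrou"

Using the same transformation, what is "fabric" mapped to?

ricfab

The rule is to move the last 3 characters to the front (rotate right by 3).
So "fabric" becomes "ricfab".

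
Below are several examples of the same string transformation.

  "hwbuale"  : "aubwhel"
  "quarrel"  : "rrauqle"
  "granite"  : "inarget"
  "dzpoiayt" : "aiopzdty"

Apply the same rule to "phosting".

The rule is to reverse the string, then move the first 2 characters to the end (rotate left by 2).
Applying that to "phosting" gives "itsohpgn".

itsohpgn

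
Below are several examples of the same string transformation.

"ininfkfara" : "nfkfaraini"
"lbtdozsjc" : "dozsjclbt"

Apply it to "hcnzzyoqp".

zzyoqphcn

What's happening: move the first 3 characters to the end (rotate left by 3).
Applying that to "hcnzzyoqp" gives "zzyoqphcn".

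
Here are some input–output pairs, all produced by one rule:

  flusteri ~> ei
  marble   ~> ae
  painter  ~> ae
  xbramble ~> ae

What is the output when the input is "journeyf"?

oe

Looking at the pairs, the operation is to keep every other character starting from the second (positions 2nd, 4th, 6th, ...), then keep only the vowels.
For "journeyf", step one produces "oref"; step two turns that into "oe".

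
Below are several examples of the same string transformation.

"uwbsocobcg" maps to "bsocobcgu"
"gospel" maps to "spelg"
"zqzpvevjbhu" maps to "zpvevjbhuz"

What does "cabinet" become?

In each case the input is transformed by: move the first character to the end, then delete the first character.
Applying that to "cabinet" gives "binetc".

binetc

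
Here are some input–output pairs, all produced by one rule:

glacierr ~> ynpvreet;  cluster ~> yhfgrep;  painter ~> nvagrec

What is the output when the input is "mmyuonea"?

zlhbarnz

In each case the input is transformed by: move the first character to the end, then shift every letter 13 places forward in the alphabet (wrapping around) — i.e. ROT13.
On "mmyuonea" that produces "zlhbarnz".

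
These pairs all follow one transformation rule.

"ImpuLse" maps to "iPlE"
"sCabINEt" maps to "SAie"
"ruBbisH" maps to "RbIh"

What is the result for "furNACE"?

Each output is the input with this applied: keep every other character starting from the first (positions 1st, 3rd, 5th, ...), then flip the case of every letter.
Working it through for "furNACE": intermediate "frAE", final "FRae".
(Check on "ruBbisH": → "rBiH" → "RbIh" ✓)

FRae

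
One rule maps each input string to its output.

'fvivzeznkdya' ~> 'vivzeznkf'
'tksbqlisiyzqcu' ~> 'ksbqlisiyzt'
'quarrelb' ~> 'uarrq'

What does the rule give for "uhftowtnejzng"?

What's happening: delete the last 3 characters, then move the first character to the end.
Working it through for "uhftowtnejzng": intermediate "uhftowtnej", final "hftowtneju".
(Check on "fvivzeznkdya": → "fvivzeznk" → "vivzeznkf" ✓)

hftowtneju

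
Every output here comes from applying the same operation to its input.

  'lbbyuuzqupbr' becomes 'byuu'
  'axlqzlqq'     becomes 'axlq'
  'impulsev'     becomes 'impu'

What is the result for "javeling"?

jave

Looking at the pairs, the operation is to swap the front and back halves of the string, then keep only the last 4 characters.
"javeling" → "lingjave" → "jave".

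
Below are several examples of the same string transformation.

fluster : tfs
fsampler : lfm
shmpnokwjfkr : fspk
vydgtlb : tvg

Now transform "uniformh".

ruf

The pattern: move the last 3 characters to the front (rotate right by 3), then keep one character in every 3, starting at position 1 (positions 1st, 4th, 7th, ...).
"uniformh" → "ruf".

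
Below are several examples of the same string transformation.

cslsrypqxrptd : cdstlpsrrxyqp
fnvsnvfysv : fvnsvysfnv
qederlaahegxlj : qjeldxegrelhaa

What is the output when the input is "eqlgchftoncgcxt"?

etqxlcggcchnfot

Looking at the pairs, the operation is to take characters alternately from the front and the back (1st, last, 2nd, 2nd-last, ...).
Applying that to "eqlgchftoncgcxt" gives "etqxlcggcchnfot".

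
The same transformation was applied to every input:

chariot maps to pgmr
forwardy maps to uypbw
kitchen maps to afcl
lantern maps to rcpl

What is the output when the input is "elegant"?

eylr

Rule — delete the first 3 characters, then shift every letter 2 places backward in the alphabet (wrapping around).
"elegant" → "gant" → "eylr".
(Check on "chariot": → "riot" → "pgmr" ✓)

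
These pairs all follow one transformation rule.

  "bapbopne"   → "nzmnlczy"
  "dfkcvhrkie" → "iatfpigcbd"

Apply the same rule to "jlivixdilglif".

In each case the input is transformed by: shift every letter 2 places backward in the alphabet (wrapping around), then move the first 2 characters to the end (rotate left by 2).
Applying both steps to "jlivixdilglif": "hjgtgvbgjejgd", then "gtgvbgjejgdhj".

gtgvbgjejgdhj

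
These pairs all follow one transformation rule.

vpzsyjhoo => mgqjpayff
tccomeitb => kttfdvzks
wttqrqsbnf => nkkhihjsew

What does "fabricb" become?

Rule — shift every letter 9 places backward in the alphabet (wrapping around).
"fabricb" → "wrsizts".

wrsizts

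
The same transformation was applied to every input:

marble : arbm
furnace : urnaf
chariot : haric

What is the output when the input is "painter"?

In each case the input is transformed by: delete the last 2 characters, then move the first character to the end.
Starting from "painter": after the first operation, "paint"; after the second, "aintp".

aintp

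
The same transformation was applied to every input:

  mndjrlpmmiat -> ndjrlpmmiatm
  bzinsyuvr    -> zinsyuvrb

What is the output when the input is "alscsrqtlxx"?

lscsrqtlxxa

The pattern: move the first character to the end.
For "alscsrqtlxx" the result is "lscsrqtlxxa".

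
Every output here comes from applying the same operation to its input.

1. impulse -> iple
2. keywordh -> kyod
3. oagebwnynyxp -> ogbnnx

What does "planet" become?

pae

What's happening: keep every other character starting from the first (positions 1st, 3rd, 5th, ...).
Doing the same to "planet": "pae".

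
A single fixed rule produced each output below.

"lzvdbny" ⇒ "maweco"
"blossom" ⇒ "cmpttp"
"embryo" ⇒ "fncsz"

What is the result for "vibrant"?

The pattern: delete the last character, then shift every letter 1 place forward in the alphabet (wrapping around).
Applying that to "vibrant" gives "wjcsbo".

wjcsbo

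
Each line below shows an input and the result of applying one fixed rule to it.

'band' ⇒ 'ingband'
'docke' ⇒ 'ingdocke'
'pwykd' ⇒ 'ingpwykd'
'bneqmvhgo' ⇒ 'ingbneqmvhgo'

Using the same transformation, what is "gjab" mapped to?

inggjab

Rule — prepend "ing".
Doing the same to "gjab": "inggjab".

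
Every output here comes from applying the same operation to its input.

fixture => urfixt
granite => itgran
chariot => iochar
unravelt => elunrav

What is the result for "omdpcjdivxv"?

vxomdpcjdi

The pattern: delete the last character, then move the last 2 characters to the front (rotate right by 2).
Starting from "omdpcjdivxv": after the first operation, "omdpcjdivx"; after the second, "vxomdpcjdi".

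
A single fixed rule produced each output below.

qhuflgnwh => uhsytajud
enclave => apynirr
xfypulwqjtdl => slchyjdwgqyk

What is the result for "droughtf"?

ebhtugsq

Looking at the pairs, the operation is to shift every letter 13 places forward in the alphabet (wrapping around) — i.e. ROT13, then move the first character to the end.
Applying both steps to "droughtf": "qebhtugs", then "ebhtugsq".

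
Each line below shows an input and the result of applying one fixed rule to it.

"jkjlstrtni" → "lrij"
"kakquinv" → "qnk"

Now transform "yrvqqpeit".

The transformation: keep one character in every 3, starting at position 1 (positions 1st, 4th, 7th, ...), then move the first character to the end.
"yrvqqpeit" → "yqe" → "qey".
(Check on "jkjlstrtni": → "jlri" → "lrij" ✓)

qey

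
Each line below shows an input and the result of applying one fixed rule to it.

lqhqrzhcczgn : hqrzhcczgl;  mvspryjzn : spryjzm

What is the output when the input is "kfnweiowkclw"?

The pattern: swap the first and last characters, then delete the first 2 characters.
"kfnweiowkclw" → "wfnweiowkclk" → "nweiowkclk".

nweiowkclk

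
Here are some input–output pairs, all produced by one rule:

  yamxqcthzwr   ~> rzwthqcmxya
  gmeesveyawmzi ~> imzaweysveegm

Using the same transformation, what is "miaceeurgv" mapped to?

The pattern: swap each adjacent pair of characters (1↔2, 3↔4, ...), then reverse the string.
Working it through for "miaceeurgv": intermediate "imcaeeruvg", final "gvureeacmi".

gvureeacmi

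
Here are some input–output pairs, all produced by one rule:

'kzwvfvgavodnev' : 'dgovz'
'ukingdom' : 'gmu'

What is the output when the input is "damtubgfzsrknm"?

bgmsz

The pattern: sort the characters into alphabetical order, then keep one character in every 3, starting at position 2 (positions 2nd, 5th, 8th, ...).
Applying that to "damtubgfzsrknm" gives "bgmsz".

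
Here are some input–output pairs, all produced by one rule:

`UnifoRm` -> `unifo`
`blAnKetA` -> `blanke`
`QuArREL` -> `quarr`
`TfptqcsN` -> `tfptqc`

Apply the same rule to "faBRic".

The pattern: delete the last 2 characters, then convert every letter to lowercase.
On "faBRic": the first step gives "faBR", and the second then gives "fabr".

fabr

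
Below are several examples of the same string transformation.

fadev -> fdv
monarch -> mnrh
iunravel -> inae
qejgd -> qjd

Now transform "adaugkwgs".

aagws

Each output is the input with this applied: keep every other character starting from the first (positions 1st, 3rd, 5th, ...).
Applying that to "adaugkwgs" gives "aagws".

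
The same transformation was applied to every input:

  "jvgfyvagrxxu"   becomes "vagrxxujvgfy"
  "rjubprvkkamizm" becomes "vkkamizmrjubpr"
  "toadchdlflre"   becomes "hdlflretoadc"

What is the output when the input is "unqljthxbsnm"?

thxbsnmunqlj

Rule — move the last character to the front, then swap the front and back halves of the string.
"unqljthxbsnm" → "munqljthxbsn" → "thxbsnmunqlj".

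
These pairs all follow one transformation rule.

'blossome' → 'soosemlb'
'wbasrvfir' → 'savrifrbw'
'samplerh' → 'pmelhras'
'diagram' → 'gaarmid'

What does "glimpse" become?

mispelg

What's happening: swap each adjacent pair of characters (1↔2, 3↔4, ...), then move the first 2 characters to the end (rotate left by 2).
Working it through for "glimpse": intermediate "lgmispe", final "mispelg".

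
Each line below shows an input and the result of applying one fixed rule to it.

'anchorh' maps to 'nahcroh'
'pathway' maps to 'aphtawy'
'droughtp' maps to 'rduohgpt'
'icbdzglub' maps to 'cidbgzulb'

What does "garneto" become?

What's happening: swap each adjacent pair of characters (1↔2, 3↔4, ...).
So "garneto" becomes "agnrteo".

agnrteo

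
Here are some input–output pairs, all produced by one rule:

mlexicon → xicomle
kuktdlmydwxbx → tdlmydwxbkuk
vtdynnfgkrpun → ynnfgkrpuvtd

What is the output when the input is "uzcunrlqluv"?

The transformation: delete the last character, then move the first 3 characters to the end (rotate left by 3).
On "uzcunrlqluv": the first step gives "uzcunrlqlu", and the second then gives "unrlqluuzc".

unrlqluuzc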